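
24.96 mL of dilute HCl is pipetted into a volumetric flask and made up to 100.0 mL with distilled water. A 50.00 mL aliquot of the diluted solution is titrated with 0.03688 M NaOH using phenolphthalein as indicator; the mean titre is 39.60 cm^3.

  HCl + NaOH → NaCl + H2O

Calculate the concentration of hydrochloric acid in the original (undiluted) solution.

0.1170 M

n(NaOH) = 0.03960 × 0.03688 = 1.460 × 10^-3 mol
n(HCl) in the aliquot = 1.460 × 10^-3 mol (1:1 ratio)
[HCl]_dilute = 1.460 × 10^-3 / 0.05000 = 0.02921 mol/L
Dilution factor = 100.0 / 24.96 = 4.006
[HCl]_stock = 0.02921 × 4.006 = 0.1170 mol/L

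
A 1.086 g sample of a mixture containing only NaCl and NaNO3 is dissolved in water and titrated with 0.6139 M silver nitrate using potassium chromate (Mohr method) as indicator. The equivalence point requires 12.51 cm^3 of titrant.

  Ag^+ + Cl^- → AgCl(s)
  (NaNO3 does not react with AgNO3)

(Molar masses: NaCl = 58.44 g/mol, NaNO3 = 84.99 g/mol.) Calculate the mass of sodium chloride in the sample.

n(AgNO3) = 0.01251 × 0.6139 = 7.680 × 10^-3 mol
Let x = n(NaCl), y = n(NaNO3).
Titrant: 1x = 7.680 × 10^-3;  mass: 58.44x + 84.99y = 1.086
Solving, x = 7.680 × 10^-3 mol, y = 7.497 × 10^-3 mol
mass of NaCl = 7.680 × 10^-3 × 58.44 = 0.4488 g

0.4488 g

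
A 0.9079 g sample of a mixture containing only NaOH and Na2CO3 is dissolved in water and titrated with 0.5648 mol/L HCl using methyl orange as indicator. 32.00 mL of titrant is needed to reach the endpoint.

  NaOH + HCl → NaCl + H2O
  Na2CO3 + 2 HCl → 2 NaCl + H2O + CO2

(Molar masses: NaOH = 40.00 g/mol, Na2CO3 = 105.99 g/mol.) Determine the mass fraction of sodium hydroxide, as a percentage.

16.92 %

n(HCl) = 0.03200 × 0.5648 = 0.01807 mol
Let x = n(NaOH), y = n(Na2CO3).
Titrant: 1x + 2y = 0.01807;  mass: 40.00x + 105.99y = 0.9079
Solving, x = 3.841 × 10^-3 mol, y = 7.116 × 10^-3 mol
mass of NaOH = 3.841 × 10^-3 × 40.00 = 0.1536 g
% NaOH = 0.1536 / 0.9079 × 100 = 16.92 %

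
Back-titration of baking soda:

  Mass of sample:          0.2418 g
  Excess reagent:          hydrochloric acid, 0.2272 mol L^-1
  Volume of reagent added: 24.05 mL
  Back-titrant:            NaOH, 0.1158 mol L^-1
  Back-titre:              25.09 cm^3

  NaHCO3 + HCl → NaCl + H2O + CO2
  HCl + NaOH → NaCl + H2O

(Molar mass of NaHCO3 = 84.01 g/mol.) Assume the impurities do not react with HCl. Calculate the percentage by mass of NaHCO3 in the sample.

n(HCl) added = 0.02405 × 0.2272 = 5.464 × 10^-3 mol
n(NaOH) used in back-titration = 0.02509 × 0.1158 = 2.905 × 10^-3 mol
n(HCl) left over = 2.905 × 10^-3 mol (1:1 ratio)
n(HCl) consumed by analyte = 5.464 × 10^-3 − 2.905 × 10^-3 = 2.559 × 10^-3 mol
n(NaHCO3) = 2.559 × 10^-3 mol (1:1 ratio)
mass of NaHCO3 = 2.559 × 10^-3 × 84.01 = 0.2150 g
% NaHCO3 = 0.2150 / 0.2418 × 100 = 88.90 %

88.90 %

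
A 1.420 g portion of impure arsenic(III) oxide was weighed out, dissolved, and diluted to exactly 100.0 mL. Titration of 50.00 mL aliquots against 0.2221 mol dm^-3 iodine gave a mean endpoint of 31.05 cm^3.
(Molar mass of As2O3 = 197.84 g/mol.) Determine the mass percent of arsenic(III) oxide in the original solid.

96.08 %

As2O3 + 2 I2 + 2 H2O → As2O5 + 4 HI
n(I2) per titration = 0.03105 × 0.2221 = 6.896 × 10^-3 mol
From the 1:2 ratio, n(As2O3) in each aliquot = 1/2 × 6.896 × 10^-3 = 3.448 × 10^-3 mol
n(As2O3) in the whole flask = 3.448 × 10^-3 × 100.0/50.00 = 6.896 × 10^-3 mol
mass of As2O3 = 6.896 × 10^-3 × 197.84 = 1.364 g
% As2O3 = 1.364 / 1.420 × 100 = 96.08 %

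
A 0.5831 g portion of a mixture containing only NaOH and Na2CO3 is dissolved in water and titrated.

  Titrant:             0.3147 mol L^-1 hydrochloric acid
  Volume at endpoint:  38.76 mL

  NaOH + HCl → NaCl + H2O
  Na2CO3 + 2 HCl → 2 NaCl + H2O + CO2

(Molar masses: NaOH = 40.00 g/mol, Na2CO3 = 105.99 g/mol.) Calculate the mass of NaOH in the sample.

n(HCl) = 0.03876 × 0.3147 = 0.01220 mol
Let x = n(NaOH), y = n(Na2CO3).
Titrant: 1x + 2y = 0.01220;  mass: 40.00x + 105.99y = 0.5831
Solving, x = 4.873 × 10^-3 mol, y = 3.663 × 10^-3 mol
mass of NaOH = 4.873 × 10^-3 × 40.00 = 0.1949 g

0.1949 g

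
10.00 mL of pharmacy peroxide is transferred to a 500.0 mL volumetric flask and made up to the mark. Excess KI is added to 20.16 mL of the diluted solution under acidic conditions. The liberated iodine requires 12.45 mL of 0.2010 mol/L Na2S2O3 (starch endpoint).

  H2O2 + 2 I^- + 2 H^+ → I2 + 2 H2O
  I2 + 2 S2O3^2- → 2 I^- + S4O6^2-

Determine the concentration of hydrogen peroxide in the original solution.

n(S2O3^2-) = 0.01245 × 0.2010 = 2.502 × 10^-3 mol
n(I2) = n(S2O3^2-)/2 = 1.251 × 10^-3 mol
n(H2O2) in the aliquot = 1.251 × 10^-3 mol (1:1 ratio)
[H2O2]_dilute = 1.251 × 10^-3 / 0.02016 = 0.06206 mol/L
[H2O2]_original = 0.06206 × 500.0/10.00 = 3.103 mol/L

3.103 mol/L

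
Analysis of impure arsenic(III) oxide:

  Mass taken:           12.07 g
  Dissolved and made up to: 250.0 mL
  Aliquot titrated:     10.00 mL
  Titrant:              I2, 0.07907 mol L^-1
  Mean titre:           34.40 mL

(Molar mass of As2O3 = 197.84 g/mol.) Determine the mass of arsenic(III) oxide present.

6.727 g

As2O3 + 2 I2 + 2 H2O → As2O5 + 4 HI
n(I2) per titration = 0.03440 × 0.07907 = 2.720 × 10^-3 mol
From the 1:2 ratio, n(As2O3) in each aliquot = 1/2 × 2.720 × 10^-3 = 1.360 × 10^-3 mol
n(As2O3) in the whole flask = 1.360 × 10^-3 × 250.0/10.00 = 0.03400 mol
mass of As2O3 = 0.03400 × 197.84 = 6.727 g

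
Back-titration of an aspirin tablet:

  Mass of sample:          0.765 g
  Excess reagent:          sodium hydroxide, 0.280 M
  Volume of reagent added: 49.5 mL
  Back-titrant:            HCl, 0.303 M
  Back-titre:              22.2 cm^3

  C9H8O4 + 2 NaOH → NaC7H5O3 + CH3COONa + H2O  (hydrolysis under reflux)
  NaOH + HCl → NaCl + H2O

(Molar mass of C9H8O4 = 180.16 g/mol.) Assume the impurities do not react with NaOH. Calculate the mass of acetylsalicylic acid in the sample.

n(NaOH) added = 0.0495 × 0.280 = 0.0139 mol
n(HCl) used in back-titration = 0.0222 × 0.303 = 6.73 × 10^-3 mol
n(NaOH) left over = 6.73 × 10^-3 mol (1:1 ratio)
n(NaOH) consumed by analyte = 0.0139 − 6.73 × 10^-3 = 7.13 × 10^-3 mol
From the 1:2 ratio, n(C9H8O4) = 1/2 × 7.13 × 10^-3 = 3.57 × 10^-3 mol
mass of C9H8O4 = 3.57 × 10^-3 × 180.16 = 0.643 g

0.643 g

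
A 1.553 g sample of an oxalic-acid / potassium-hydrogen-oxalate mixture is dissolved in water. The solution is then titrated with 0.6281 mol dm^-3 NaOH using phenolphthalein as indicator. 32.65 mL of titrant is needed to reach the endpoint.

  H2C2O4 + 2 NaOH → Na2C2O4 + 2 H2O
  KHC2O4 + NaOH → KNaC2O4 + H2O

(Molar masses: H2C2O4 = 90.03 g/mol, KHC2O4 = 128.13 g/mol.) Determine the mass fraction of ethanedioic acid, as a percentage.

n(NaOH) = 0.03265 × 0.6281 = 0.02051 mol
Let x = n(H2C2O4), y = n(KHC2O4).
Titrant: 2x + 1y = 0.02051;  mass: 90.03x + 128.13y = 1.553
Solving, x = 6.465 × 10^-3 mol, y = 7.578 × 10^-3 mol
mass of H2C2O4 = 6.465 × 10^-3 × 90.03 = 0.5820 g
% H2C2O4 = 0.5820 / 1.553 × 100 = 37.48 %

37.48 %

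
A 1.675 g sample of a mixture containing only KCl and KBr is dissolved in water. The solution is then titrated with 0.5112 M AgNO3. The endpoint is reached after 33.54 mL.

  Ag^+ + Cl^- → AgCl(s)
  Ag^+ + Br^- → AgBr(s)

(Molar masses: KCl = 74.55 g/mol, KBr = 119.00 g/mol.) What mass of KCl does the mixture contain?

n(AgNO3) = 0.03354 × 0.5112 = 0.01715 mol
Let x = n(KCl), y = n(KBr).
Titrant: 1x + 1y = 0.01715;  mass: 74.55x + 119.00y = 1.675
Solving, x = 8.219 × 10^-3 mol, y = 8.927 × 10^-3 mol
mass of KCl = 8.219 × 10^-3 × 74.55 = 0.6127 g

0.6127 g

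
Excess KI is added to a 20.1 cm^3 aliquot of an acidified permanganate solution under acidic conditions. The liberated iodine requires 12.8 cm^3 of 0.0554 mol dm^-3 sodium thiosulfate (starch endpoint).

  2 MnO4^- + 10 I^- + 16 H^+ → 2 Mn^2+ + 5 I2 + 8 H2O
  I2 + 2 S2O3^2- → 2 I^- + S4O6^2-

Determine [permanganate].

n(S2O3^2-) = 0.0128 × 0.0554 = 7.09 × 10^-4 mol
n(I2) = n(S2O3^2-)/2 = 3.55 × 10^-4 mol
From the 2:5 ratio, n(MnO4^-) in the aliquot = 2/5 × 3.55 × 10^-4 = 1.42 × 10^-4 mol
[MnO4^-] = 1.42 × 10^-4 / 0.0201 = 0.00706 mol/L

0.00706 mol/L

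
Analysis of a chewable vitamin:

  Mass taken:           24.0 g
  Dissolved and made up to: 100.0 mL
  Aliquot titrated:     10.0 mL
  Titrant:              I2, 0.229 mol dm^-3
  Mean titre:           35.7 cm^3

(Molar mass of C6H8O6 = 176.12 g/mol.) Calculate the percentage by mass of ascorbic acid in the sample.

60.0 %

C6H8O6 + I2 → C6H6O6 + 2 HI
n(I2) per titration = 0.0357 × 0.229 = 8.18 × 10^-3 mol
n(C6H8O6) in each aliquot = 8.18 × 10^-3 mol (1:1 ratio)
n(C6H8O6) in the whole flask = 8.18 × 10^-3 × 100.0/10.0 = 0.0818 mol
mass of C6H8O6 = 0.0818 × 176.12 = 14.4 g
% C6H8O6 = 14.4 / 24.0 × 100 = 60.0 %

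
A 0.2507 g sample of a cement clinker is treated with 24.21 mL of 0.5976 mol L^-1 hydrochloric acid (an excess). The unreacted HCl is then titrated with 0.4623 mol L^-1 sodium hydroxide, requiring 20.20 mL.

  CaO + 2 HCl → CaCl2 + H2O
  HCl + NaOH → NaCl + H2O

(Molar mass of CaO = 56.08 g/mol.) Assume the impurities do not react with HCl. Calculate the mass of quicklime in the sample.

0.1438 g

n(HCl) added = 0.02421 × 0.5976 = 0.01447 mol
n(NaOH) used in back-titration = 0.02020 × 0.4623 = 9.338 × 10^-3 mol
n(HCl) left over = 9.338 × 10^-3 mol (1:1 ratio)
n(HCl) consumed by analyte = 0.01447 − 9.338 × 10^-3 = 5.129 × 10^-3 mol
From the 1:2 ratio, n(CaO) = 1/2 × 5.129 × 10^-3 = 2.565 × 10^-3 mol
mass of CaO = 2.565 × 10^-3 × 56.08 = 0.1438 g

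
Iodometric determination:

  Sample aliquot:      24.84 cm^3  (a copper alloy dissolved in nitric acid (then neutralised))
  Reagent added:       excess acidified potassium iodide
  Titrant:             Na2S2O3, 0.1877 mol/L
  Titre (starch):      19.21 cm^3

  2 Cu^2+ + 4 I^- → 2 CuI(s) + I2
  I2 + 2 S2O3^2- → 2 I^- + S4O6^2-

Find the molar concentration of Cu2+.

n(S2O3^2-) = 0.01921 × 0.1877 = 3.606 × 10^-3 mol
n(I2) = n(S2O3^2-)/2 = 1.803 × 10^-3 mol
From the 2:1 ratio, n(Cu2+) in the aliquot = 2/1 × 1.803 × 10^-3 = 3.606 × 10^-3 mol
[Cu2+] = 3.606 × 10^-3 / 0.02484 = 0.1452 mol/L

0.1452 mol/L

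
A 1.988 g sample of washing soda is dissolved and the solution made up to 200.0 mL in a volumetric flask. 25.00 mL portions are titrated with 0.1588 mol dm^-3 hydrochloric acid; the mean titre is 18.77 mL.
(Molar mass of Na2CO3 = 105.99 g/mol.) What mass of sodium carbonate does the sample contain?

Na2CO3 + 2 HCl → 2 NaCl + H2O + CO2
n(HCl) per titration = 0.01877 × 0.1588 = 2.981 × 10^-3 mol
From the 1:2 ratio, n(Na2CO3) in each aliquot = 1/2 × 2.981 × 10^-3 = 1.490 × 10^-3 mol
n(Na2CO3) in the whole flask = 1.490 × 10^-3 × 200.0/25.00 = 0.01192 mol
mass of Na2CO3 = 0.01192 × 105.99 = 1.264 g

1.264 g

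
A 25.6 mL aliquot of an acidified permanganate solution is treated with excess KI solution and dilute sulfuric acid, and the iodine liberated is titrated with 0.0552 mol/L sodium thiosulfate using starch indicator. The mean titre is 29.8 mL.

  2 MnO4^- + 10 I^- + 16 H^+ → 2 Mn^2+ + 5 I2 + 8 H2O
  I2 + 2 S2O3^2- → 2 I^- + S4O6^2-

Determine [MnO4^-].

n(S2O3^2-) = 0.0298 × 0.0552 = 1.64 × 10^-3 mol
n(I2) = n(S2O3^2-)/2 = 8.22 × 10^-4 mol
From the 2:5 ratio, n(MnO4^-) in the aliquot = 2/5 × 8.22 × 10^-4 = 3.29 × 10^-4 mol
[MnO4^-] = 3.29 × 10^-4 / 0.0256 = 0.0129 mol/L

0.0129 mol/L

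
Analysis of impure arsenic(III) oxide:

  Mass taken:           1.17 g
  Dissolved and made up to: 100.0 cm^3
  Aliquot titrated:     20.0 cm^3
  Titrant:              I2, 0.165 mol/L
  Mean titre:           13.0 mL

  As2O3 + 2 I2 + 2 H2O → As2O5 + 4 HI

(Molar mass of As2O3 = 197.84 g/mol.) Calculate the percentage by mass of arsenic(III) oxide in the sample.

n(I2) per titration = 0.0130 × 0.165 = 2.15 × 10^-3 mol
From the 1:2 ratio, n(As2O3) in each aliquot = 1/2 × 2.15 × 10^-3 = 1.07 × 10^-3 mol
n(As2O3) in the whole flask = 1.07 × 10^-3 × 100.0/20.0 = 5.36 × 10^-3 mol
mass of As2O3 = 5.36 × 10^-3 × 197.84 = 1.06 g
% As2O3 = 1.06 / 1.17 × 100 = 90.7 %

90.7 %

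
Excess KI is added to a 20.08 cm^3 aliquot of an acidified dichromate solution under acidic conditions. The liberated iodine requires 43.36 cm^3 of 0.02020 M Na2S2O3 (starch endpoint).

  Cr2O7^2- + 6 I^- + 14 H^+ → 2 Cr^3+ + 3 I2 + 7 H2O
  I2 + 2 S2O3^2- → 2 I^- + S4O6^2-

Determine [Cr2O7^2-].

0.007270 M

n(S2O3^2-) = 0.04336 × 0.02020 = 8.759 × 10^-4 mol
n(I2) = n(S2O3^2-)/2 = 4.379 × 10^-4 mol
From the 1:3 ratio, n(Cr2O7^2-) in the aliquot = 1/3 × 4.379 × 10^-4 = 1.460 × 10^-4 mol
[Cr2O7^2-] = 1.460 × 10^-4 / 0.02008 = 0.007270 mol/L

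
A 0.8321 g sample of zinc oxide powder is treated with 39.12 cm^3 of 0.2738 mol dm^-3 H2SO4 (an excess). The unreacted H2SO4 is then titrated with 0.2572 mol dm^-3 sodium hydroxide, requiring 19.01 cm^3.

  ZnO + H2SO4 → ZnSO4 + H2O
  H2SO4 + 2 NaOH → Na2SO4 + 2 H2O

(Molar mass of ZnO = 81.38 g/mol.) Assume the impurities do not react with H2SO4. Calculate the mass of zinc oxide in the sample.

0.6727 g

n(H2SO4) added = 0.03912 × 0.2738 = 0.01071 mol
n(NaOH) used in back-titration = 0.01901 × 0.2572 = 4.889 × 10^-3 mol
From the 1:2 ratio, n(H2SO4) left over = 1/2 × 4.889 × 10^-3 = 2.445 × 10^-3 mol
n(H2SO4) consumed by analyte = 0.01071 − 2.445 × 10^-3 = 8.266 × 10^-3 mol
n(ZnO) = 8.266 × 10^-3 mol (1:1 ratio)
mass of ZnO = 8.266 × 10^-3 × 81.38 = 0.6727 g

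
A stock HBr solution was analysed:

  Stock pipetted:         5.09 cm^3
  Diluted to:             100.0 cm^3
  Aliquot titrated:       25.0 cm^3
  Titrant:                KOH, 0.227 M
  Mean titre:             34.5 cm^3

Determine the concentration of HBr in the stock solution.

6.15 M

HBr + KOH → KBr + H2O
n(KOH) = 0.0345 × 0.227 = 7.83 × 10^-3 mol
n(HBr) in the aliquot = 7.83 × 10^-3 mol (1:1 ratio)
[HBr]_dilute = 7.83 × 10^-3 / 0.0250 = 0.313 mol/L
Dilution factor = 100.0 / 5.09 = 19.65
[HBr]_stock = 0.313 × 19.65 = 6.15 mol/L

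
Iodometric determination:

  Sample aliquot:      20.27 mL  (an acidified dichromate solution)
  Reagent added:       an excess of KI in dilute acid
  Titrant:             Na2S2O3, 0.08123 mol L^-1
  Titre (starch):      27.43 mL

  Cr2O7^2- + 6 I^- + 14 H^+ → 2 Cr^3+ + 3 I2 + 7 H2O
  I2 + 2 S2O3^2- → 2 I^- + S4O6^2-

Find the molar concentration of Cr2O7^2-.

0.01832 mol/L

n(S2O3^2-) = 0.02743 × 0.08123 = 2.228 × 10^-3 mol
n(I2) = n(S2O3^2-)/2 = 1.114 × 10^-3 mol
From the 1:3 ratio, n(Cr2O7^2-) in the aliquot = 1/3 × 1.114 × 10^-3 = 3.714 × 10^-4 mol
[Cr2O7^2-] = 3.714 × 10^-4 / 0.02027 = 0.01832 mol/L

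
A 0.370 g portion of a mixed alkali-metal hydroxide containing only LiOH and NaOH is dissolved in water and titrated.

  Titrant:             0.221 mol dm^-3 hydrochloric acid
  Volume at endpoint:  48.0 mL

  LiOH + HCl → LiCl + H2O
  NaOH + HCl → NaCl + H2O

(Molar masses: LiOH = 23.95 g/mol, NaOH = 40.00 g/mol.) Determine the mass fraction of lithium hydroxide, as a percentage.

21.9 %

n(HCl) = 0.0480 × 0.221 = 0.0106 mol
Let x = n(LiOH), y = n(NaOH).
Titrant: 1x + 1y = 0.0106;  mass: 23.95x + 40.00y = 0.370
Solving, x = 3.38 × 10^-3 mol, y = 7.22 × 10^-3 mol
mass of LiOH = 3.38 × 10^-3 × 23.95 = 0.0811 g
% LiOH = 0.0811 / 0.370 × 100 = 21.9 %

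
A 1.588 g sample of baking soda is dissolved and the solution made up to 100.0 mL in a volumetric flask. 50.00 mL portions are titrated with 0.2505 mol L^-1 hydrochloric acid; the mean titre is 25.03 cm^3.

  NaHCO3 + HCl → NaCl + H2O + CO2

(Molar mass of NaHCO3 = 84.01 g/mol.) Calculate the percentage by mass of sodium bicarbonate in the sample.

66.34 %

n(HCl) per titration = 0.02503 × 0.2505 = 6.270 × 10^-3 mol
n(NaHCO3) in each aliquot = 6.270 × 10^-3 mol (1:1 ratio)
n(NaHCO3) in the whole flask = 6.270 × 10^-3 × 100.0/50.00 = 0.01254 mol
mass of NaHCO3 = 0.01254 × 84.01 = 1.053 g
% NaHCO3 = 1.053 / 1.588 × 100 = 66.34 %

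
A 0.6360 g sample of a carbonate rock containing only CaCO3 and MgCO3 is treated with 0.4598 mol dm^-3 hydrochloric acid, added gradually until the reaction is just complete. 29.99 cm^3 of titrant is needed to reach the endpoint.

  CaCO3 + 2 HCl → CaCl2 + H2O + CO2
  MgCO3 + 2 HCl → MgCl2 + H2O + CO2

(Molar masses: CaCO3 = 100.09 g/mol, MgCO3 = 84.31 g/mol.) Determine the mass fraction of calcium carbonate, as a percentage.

54.56 %

n(HCl) = 0.02999 × 0.4598 = 0.01379 mol
Let x = n(CaCO3), y = n(MgCO3).
Titrant: 2x + 2y = 0.01379;  mass: 100.09x + 84.31y = 0.6360
Solving, x = 3.467 × 10^-3 mol, y = 3.428 × 10^-3 mol
mass of CaCO3 = 3.467 × 10^-3 × 100.09 = 0.3470 g
% CaCO3 = 0.3470 / 0.6360 × 100 = 54.56 %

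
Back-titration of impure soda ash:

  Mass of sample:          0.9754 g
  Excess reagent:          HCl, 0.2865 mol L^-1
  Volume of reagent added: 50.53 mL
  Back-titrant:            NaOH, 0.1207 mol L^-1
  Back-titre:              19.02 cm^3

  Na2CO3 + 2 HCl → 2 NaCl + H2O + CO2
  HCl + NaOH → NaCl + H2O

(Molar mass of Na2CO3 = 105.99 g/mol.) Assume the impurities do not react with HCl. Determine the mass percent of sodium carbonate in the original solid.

n(HCl) added = 0.05053 × 0.2865 = 0.01448 mol
n(NaOH) used in back-titration = 0.01902 × 0.1207 = 2.296 × 10^-3 mol
n(HCl) left over = 2.296 × 10^-3 mol (1:1 ratio)
n(HCl) consumed by analyte = 0.01448 − 2.296 × 10^-3 = 0.01218 mol
From the 1:2 ratio, n(Na2CO3) = 1/2 × 0.01218 = 6.091 × 10^-3 mol
mass of Na2CO3 = 6.091 × 10^-3 × 105.99 = 0.6455 g
% Na2CO3 = 0.6455 / 0.9754 × 100 = 66.18 %

66.18 %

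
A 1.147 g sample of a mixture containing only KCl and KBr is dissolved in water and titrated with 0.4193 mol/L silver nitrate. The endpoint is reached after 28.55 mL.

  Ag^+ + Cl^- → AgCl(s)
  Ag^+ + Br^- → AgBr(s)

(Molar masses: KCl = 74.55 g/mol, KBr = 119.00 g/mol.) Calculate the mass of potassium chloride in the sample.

n(AgNO3) = 0.02855 × 0.4193 = 0.01197 mol
Let x = n(KCl), y = n(KBr).
Titrant: 1x + 1y = 0.01197;  mass: 74.55x + 119.00y = 1.147
Solving, x = 6.244 × 10^-3 mol, y = 5.727 × 10^-3 mol
mass of KCl = 6.244 × 10^-3 × 74.55 = 0.4655 g

0.4655 g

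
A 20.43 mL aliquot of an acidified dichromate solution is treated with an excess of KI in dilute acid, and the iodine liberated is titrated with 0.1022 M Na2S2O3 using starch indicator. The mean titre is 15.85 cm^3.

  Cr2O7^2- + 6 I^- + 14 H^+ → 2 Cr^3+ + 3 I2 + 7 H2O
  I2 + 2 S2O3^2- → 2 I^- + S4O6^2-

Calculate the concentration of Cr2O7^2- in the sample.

0.01321 M

n(S2O3^2-) = 0.01585 × 0.1022 = 1.620 × 10^-3 mol
n(I2) = n(S2O3^2-)/2 = 8.099 × 10^-4 mol
From the 1:3 ratio, n(Cr2O7^2-) in the aliquot = 1/3 × 8.099 × 10^-4 = 2.700 × 10^-4 mol
[Cr2O7^2-] = 2.700 × 10^-4 / 0.02043 = 0.01321 mol/L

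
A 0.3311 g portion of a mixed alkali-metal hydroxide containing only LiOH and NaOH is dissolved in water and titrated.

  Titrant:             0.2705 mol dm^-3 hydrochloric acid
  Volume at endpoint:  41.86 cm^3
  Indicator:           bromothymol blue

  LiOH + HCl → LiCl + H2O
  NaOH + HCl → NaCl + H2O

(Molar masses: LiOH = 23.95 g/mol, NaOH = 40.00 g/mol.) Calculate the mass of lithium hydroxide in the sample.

0.1818 g

n(HCl) = 0.04186 × 0.2705 = 0.01132 mol
Let x = n(LiOH), y = n(NaOH).
Titrant: 1x + 1y = 0.01132;  mass: 23.95x + 40.00y = 0.3311
Solving, x = 7.590 × 10^-3 mol, y = 3.733 × 10^-3 mol
mass of LiOH = 7.590 × 10^-3 × 23.95 = 0.1818 g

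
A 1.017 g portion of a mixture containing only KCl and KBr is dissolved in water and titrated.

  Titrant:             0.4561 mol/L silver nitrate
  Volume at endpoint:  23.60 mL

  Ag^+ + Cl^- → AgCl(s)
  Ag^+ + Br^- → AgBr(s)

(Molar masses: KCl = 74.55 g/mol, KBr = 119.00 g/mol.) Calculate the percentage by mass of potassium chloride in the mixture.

n(AgNO3) = 0.02360 × 0.4561 = 0.01076 mol
Let x = n(KCl), y = n(KBr).
Titrant: 1x + 1y = 0.01076;  mass: 74.55x + 119.00y = 1.017
Solving, x = 5.937 × 10^-3 mol, y = 4.827 × 10^-3 mol
mass of KCl = 5.937 × 10^-3 × 74.55 = 0.4426 g
% KCl = 0.4426 / 1.017 × 100 = 43.52 %

43.52 %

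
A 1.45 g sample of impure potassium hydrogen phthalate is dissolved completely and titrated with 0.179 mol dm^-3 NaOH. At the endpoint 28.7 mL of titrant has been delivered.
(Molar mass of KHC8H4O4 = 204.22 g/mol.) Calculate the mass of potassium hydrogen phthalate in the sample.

1.05 g

KHC8H4O4 + NaOH → KNaC8H4O4 + H2O
n(NaOH) = 0.0287 L × 0.179 mol/L = 5.14 × 10^-3 mol
n(KHC8H4O4) = 5.14 × 10^-3 mol (1:1 ratio)
mass of KHC8H4O4 = 5.14 × 10^-3 × 204.22 g/mol = 1.05 g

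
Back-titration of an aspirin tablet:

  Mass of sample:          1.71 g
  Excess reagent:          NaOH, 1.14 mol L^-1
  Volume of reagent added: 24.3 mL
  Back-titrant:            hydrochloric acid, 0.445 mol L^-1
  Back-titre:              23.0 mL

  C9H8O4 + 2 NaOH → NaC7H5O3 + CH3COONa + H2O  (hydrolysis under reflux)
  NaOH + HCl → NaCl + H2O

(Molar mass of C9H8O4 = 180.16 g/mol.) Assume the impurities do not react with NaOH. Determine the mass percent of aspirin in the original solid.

n(NaOH) added = 0.0243 × 1.14 = 0.0277 mol
n(HCl) used in back-titration = 0.0230 × 0.445 = 0.0102 mol
n(NaOH) left over = 0.0102 mol (1:1 ratio)
n(NaOH) consumed by analyte = 0.0277 − 0.0102 = 0.0175 mol
From the 1:2 ratio, n(C9H8O4) = 1/2 × 0.0175 = 8.73 × 10^-3 mol
mass of C9H8O4 = 8.73 × 10^-3 × 180.16 = 1.57 g
% C9H8O4 = 1.57 / 1.71 × 100 = 92.0 %

92.0 %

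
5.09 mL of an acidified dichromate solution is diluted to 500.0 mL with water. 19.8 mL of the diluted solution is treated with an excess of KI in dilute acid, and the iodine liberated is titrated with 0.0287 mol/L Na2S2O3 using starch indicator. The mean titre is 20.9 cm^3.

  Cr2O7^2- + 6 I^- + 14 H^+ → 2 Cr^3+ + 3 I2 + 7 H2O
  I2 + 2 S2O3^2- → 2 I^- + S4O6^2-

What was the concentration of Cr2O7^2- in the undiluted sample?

0.496 mol/L

n(S2O3^2-) = 0.0209 × 0.0287 = 6.00 × 10^-4 mol
n(I2) = n(S2O3^2-)/2 = 3.00 × 10^-4 mol
From the 1:3 ratio, n(Cr2O7^2-) in the aliquot = 1/3 × 3.00 × 10^-4 = 10.00 × 10^-5 mol
[Cr2O7^2-]_dilute = 10.00 × 10^-5 / 0.0198 = 0.00505 mol/L
[Cr2O7^2-]_original = 0.00505 × 500.0/5.09 = 0.496 mol/L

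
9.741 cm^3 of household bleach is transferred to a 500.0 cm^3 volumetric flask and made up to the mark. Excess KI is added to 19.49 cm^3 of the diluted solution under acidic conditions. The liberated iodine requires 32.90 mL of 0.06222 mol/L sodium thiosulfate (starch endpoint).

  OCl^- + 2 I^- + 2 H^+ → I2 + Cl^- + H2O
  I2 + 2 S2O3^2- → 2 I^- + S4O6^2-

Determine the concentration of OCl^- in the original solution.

n(S2O3^2-) = 0.03290 × 0.06222 = 2.047 × 10^-3 mol
n(I2) = n(S2O3^2-)/2 = 1.024 × 10^-3 mol
n(OCl^-) in the aliquot = 1.024 × 10^-3 mol (1:1 ratio)
[OCl^-]_dilute = 1.024 × 10^-3 / 0.01949 = 0.05252 mol/L
[OCl^-]_original = 0.05252 × 500.0/9.741 = 2.696 mol/L

2.696 mol/L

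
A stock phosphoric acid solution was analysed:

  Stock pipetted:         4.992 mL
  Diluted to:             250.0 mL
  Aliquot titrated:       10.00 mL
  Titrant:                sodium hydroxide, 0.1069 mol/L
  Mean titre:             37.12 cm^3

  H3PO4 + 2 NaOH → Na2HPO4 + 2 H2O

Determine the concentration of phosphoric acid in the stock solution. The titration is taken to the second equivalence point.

n(NaOH) = 0.03712 × 0.1069 = 3.968 × 10^-3 mol
From the 1:2 ratio, n(H3PO4) in the aliquot = 1/2 × 3.968 × 10^-3 = 1.984 × 10^-3 mol
[H3PO4]_dilute = 1.984 × 10^-3 / 0.01000 = 0.1984 mol/L
Dilution factor = 250.0 / 4.992 = 50.08
[H3PO4]_stock = 0.1984 × 50.08 = 9.936 mol/L

9.936 mol/L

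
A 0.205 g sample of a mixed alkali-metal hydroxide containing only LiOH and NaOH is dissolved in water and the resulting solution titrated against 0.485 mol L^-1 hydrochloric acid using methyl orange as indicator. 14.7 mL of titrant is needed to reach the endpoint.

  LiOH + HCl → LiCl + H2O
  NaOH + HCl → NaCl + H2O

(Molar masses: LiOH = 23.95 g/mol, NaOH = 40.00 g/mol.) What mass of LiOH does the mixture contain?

n(HCl) = 0.0147 × 0.485 = 7.13 × 10^-3 mol
Let x = n(LiOH), y = n(NaOH).
Titrant: 1x + 1y = 7.13 × 10^-3;  mass: 23.95x + 40.00y = 0.205
Solving, x = 5.00 × 10^-3 mol, y = 2.13 × 10^-3 mol
mass of LiOH = 5.00 × 10^-3 × 23.95 = 0.120 g

0.120 g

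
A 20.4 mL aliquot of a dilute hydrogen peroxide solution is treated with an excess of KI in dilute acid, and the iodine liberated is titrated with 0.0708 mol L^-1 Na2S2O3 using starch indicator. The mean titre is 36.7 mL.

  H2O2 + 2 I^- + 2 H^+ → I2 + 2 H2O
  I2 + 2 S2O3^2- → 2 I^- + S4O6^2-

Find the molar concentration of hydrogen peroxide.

n(S2O3^2-) = 0.0367 × 0.0708 = 2.60 × 10^-3 mol
n(I2) = n(S2O3^2-)/2 = 1.30 × 10^-3 mol
n(H2O2) in the aliquot = 1.30 × 10^-3 mol (1:1 ratio)
[H2O2] = 1.30 × 10^-3 / 0.0204 = 0.0637 mol/L

0.0637 mol/L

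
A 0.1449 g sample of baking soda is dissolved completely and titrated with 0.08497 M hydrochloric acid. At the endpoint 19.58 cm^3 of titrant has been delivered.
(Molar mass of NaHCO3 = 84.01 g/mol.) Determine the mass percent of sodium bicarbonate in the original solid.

96.46 %

NaHCO3 + HCl → NaCl + H2O + CO2
n(HCl) = 0.01958 L × 0.08497 mol/L = 1.664 × 10^-3 mol
n(NaHCO3) = 1.664 × 10^-3 mol (1:1 ratio)
mass of NaHCO3 = 1.664 × 10^-3 × 84.01 g/mol = 0.1398 g
% NaHCO3 = 0.1398 / 0.1449 × 100 = 96.46 %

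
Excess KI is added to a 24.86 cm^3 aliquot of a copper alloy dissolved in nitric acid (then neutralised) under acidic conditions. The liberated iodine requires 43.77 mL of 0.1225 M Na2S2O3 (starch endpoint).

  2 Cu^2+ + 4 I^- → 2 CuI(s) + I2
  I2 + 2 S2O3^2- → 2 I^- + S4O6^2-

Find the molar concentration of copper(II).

n(S2O3^2-) = 0.04377 × 0.1225 = 5.362 × 10^-3 mol
n(I2) = n(S2O3^2-)/2 = 2.681 × 10^-3 mol
From the 2:1 ratio, n(Cu2+) in the aliquot = 2/1 × 2.681 × 10^-3 = 5.362 × 10^-3 mol
[Cu2+] = 5.362 × 10^-3 / 0.02486 = 0.2157 mol/L

0.2157 M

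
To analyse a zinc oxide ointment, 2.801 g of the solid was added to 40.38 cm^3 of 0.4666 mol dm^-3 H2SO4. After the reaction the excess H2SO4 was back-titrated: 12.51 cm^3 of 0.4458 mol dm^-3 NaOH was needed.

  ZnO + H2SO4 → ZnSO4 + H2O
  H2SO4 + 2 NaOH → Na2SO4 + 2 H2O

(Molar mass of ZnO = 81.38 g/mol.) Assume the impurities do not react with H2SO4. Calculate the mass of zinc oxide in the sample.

n(H2SO4) added = 0.04038 × 0.4666 = 0.01884 mol
n(NaOH) used in back-titration = 0.01251 × 0.4458 = 5.577 × 10^-3 mol
From the 1:2 ratio, n(H2SO4) left over = 1/2 × 5.577 × 10^-3 = 2.788 × 10^-3 mol
n(H2SO4) consumed by analyte = 0.01884 − 2.788 × 10^-3 = 0.01605 mol
n(ZnO) = 0.01605 mol (1:1 ratio)
mass of ZnO = 0.01605 × 81.38 = 1.306 g

1.306 g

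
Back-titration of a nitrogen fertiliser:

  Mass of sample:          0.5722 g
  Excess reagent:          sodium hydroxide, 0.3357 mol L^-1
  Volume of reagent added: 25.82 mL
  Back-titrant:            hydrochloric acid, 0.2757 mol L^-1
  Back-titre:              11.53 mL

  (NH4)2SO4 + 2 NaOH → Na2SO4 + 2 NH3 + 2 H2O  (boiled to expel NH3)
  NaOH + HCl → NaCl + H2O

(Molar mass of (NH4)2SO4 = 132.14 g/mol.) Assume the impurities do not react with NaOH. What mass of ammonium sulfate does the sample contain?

n(NaOH) added = 0.02582 × 0.3357 = 8.668 × 10^-3 mol
n(HCl) used in back-titration = 0.01153 × 0.2757 = 3.179 × 10^-3 mol
n(NaOH) left over = 3.179 × 10^-3 mol (1:1 ratio)
n(NaOH) consumed by analyte = 8.668 × 10^-3 − 3.179 × 10^-3 = 5.489 × 10^-3 mol
From the 1:2 ratio, n((NH4)2SO4) = 1/2 × 5.489 × 10^-3 = 2.744 × 10^-3 mol
mass of (NH4)2SO4 = 2.744 × 10^-3 × 132.14 = 0.3627 g

0.3627 g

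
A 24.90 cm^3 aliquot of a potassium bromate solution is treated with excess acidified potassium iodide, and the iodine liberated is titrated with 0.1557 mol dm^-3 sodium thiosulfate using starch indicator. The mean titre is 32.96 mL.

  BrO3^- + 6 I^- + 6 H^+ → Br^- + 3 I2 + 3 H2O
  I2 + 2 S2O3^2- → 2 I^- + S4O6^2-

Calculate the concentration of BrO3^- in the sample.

n(S2O3^2-) = 0.03296 × 0.1557 = 5.132 × 10^-3 mol
n(I2) = n(S2O3^2-)/2 = 2.566 × 10^-3 mol
From the 1:3 ratio, n(BrO3^-) in the aliquot = 1/3 × 2.566 × 10^-3 = 8.553 × 10^-4 mol
[BrO3^-] = 8.553 × 10^-4 / 0.02490 = 0.03435 mol/L

0.03435 mol/L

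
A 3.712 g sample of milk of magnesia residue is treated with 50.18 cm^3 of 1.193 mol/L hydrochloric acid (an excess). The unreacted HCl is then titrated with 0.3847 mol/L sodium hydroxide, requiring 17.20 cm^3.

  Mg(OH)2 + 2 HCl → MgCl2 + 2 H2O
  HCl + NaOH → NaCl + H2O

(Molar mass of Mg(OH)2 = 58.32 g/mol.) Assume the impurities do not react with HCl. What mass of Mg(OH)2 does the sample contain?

1.553 g

n(HCl) added = 0.05018 × 1.193 = 0.05986 mol
n(NaOH) used in back-titration = 0.01720 × 0.3847 = 6.617 × 10^-3 mol
n(HCl) left over = 6.617 × 10^-3 mol (1:1 ratio)
n(HCl) consumed by analyte = 0.05986 − 6.617 × 10^-3 = 0.05325 mol
From the 1:2 ratio, n(Mg(OH)2) = 1/2 × 0.05325 = 0.02662 mol
mass of Mg(OH)2 = 0.02662 × 58.32 = 1.553 g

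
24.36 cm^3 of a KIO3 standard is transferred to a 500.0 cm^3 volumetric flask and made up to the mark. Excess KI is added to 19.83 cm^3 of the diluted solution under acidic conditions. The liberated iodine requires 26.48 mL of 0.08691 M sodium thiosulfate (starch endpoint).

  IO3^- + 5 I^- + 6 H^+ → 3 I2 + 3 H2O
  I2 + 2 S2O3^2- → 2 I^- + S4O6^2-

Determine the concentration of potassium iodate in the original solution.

n(S2O3^2-) = 0.02648 × 0.08691 = 2.301 × 10^-3 mol
n(I2) = n(S2O3^2-)/2 = 1.151 × 10^-3 mol
From the 1:3 ratio, n(IO3^-) in the aliquot = 1/3 × 1.151 × 10^-3 = 3.836 × 10^-4 mol
[IO3^-]_dilute = 3.836 × 10^-4 / 0.01983 = 0.01934 mol/L
[IO3^-]_original = 0.01934 × 500.0/24.36 = 0.3970 mol/L

0.3970 M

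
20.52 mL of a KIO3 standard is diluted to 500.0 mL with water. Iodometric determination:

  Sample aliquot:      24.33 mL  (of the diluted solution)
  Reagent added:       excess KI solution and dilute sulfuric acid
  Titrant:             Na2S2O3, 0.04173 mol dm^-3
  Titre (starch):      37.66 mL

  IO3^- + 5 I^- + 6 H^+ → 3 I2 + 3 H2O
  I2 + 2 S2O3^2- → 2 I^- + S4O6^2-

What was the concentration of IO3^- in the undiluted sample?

n(S2O3^2-) = 0.03766 × 0.04173 = 1.572 × 10^-3 mol
n(I2) = n(S2O3^2-)/2 = 7.858 × 10^-4 mol
From the 1:3 ratio, n(IO3^-) in the aliquot = 1/3 × 7.858 × 10^-4 = 2.619 × 10^-4 mol
[IO3^-]_dilute = 2.619 × 10^-4 / 0.02433 = 0.01077 mol/L
[IO3^-]_original = 0.01077 × 500.0/20.52 = 0.2623 mol/L

0.2623 mol/L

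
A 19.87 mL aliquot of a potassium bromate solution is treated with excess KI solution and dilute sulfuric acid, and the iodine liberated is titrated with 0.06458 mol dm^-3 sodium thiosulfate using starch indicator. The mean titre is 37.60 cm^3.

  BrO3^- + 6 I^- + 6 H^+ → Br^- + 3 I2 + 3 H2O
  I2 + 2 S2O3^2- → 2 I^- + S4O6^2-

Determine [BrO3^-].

0.02037 mol/L

n(S2O3^2-) = 0.03760 × 0.06458 = 2.428 × 10^-3 mol
n(I2) = n(S2O3^2-)/2 = 1.214 × 10^-3 mol
From the 1:3 ratio, n(BrO3^-) in the aliquot = 1/3 × 1.214 × 10^-3 = 4.047 × 10^-4 mol
[BrO3^-] = 4.047 × 10^-4 / 0.01987 = 0.02037 mol/L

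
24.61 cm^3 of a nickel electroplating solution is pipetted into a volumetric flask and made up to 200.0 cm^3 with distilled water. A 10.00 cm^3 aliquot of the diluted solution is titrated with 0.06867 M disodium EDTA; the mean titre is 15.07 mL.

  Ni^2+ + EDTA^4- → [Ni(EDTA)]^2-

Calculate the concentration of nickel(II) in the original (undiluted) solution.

n(EDTA) = 0.01507 × 0.06867 = 1.035 × 10^-3 mol
n(Ni2+) in the aliquot = 1.035 × 10^-3 mol (1:1 ratio)
[Ni2+]_dilute = 1.035 × 10^-3 / 0.01000 = 0.1035 mol/L
Dilution factor = 200.0 / 24.61 = 8.127
[Ni2+]_stock = 0.1035 × 8.127 = 0.8410 mol/L

0.8410 M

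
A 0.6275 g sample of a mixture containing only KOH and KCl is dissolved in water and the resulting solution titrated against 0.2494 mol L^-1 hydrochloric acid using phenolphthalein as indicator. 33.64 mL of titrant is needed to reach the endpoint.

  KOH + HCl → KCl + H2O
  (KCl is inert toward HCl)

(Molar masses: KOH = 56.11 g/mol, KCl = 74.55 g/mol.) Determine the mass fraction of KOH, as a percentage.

75.02 %

n(HCl) = 0.03364 × 0.2494 = 8.390 × 10^-3 mol
Let x = n(KOH), y = n(KCl).
Titrant: 1x = 8.390 × 10^-3;  mass: 56.11x + 74.55y = 0.6275
Solving, x = 8.390 × 10^-3 mol, y = 2.103 × 10^-3 mol
mass of KOH = 8.390 × 10^-3 × 56.11 = 0.4708 g
% KOH = 0.4708 / 0.6275 × 100 = 75.02 %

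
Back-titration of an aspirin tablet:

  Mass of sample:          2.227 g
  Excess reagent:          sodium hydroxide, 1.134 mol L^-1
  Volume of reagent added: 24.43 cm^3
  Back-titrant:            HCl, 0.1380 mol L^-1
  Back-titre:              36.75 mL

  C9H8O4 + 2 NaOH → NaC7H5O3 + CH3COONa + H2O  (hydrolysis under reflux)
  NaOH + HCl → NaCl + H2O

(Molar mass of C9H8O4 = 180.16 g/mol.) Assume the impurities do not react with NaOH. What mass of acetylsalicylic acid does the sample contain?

n(NaOH) added = 0.02443 × 1.134 = 0.02770 mol
n(HCl) used in back-titration = 0.03675 × 0.1380 = 5.072 × 10^-3 mol
n(NaOH) left over = 5.072 × 10^-3 mol (1:1 ratio)
n(NaOH) consumed by analyte = 0.02770 − 5.072 × 10^-3 = 0.02263 mol
From the 1:2 ratio, n(C9H8O4) = 1/2 × 0.02263 = 0.01132 mol
mass of C9H8O4 = 0.01132 × 180.16 = 2.039 g

2.039 g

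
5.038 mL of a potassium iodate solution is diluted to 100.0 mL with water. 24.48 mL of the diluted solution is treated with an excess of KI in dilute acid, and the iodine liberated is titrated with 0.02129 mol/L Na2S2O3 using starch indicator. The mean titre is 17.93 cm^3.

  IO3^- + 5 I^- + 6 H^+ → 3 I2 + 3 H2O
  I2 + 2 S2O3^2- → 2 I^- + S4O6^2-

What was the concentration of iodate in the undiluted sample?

0.05159 mol/L

n(S2O3^2-) = 0.01793 × 0.02129 = 3.817 × 10^-4 mol
n(I2) = n(S2O3^2-)/2 = 1.909 × 10^-4 mol
From the 1:3 ratio, n(IO3^-) in the aliquot = 1/3 × 1.909 × 10^-4 = 6.362 × 10^-5 mol
[IO3^-]_dilute = 6.362 × 10^-5 / 0.02448 = 0.002599 mol/L
[IO3^-]_original = 0.002599 × 100.0/5.038 = 0.05159 mol/L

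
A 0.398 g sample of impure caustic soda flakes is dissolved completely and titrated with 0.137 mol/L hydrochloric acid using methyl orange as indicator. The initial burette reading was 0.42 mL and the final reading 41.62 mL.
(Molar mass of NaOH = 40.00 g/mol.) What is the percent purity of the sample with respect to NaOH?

56.7 %

NaOH + HCl → NaCl + H2O
n(HCl) = 0.0412 L × 0.137 mol/L = 5.64 × 10^-3 mol
n(NaOH) = 5.64 × 10^-3 mol (1:1 ratio)
mass of NaOH = 5.64 × 10^-3 × 40.00 g/mol = 0.226 g
% NaOH = 0.226 / 0.398 × 100 = 56.7 %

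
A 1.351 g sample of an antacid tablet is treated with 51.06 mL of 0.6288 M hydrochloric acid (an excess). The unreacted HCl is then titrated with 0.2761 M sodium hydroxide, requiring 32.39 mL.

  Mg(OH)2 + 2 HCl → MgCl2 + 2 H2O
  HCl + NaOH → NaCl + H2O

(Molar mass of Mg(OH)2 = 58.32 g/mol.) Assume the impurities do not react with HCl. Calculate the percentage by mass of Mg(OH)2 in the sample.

50.00 %

n(HCl) added = 0.05106 × 0.6288 = 0.03211 mol
n(NaOH) used in back-titration = 0.03239 × 0.2761 = 8.943 × 10^-3 mol
n(HCl) left over = 8.943 × 10^-3 mol (1:1 ratio)
n(HCl) consumed by analyte = 0.03211 − 8.943 × 10^-3 = 0.02316 mol
From the 1:2 ratio, n(Mg(OH)2) = 1/2 × 0.02316 = 0.01158 mol
mass of Mg(OH)2 = 0.01158 × 58.32 = 0.6755 g
% Mg(OH)2 = 0.6755 / 1.351 × 100 = 50.00 %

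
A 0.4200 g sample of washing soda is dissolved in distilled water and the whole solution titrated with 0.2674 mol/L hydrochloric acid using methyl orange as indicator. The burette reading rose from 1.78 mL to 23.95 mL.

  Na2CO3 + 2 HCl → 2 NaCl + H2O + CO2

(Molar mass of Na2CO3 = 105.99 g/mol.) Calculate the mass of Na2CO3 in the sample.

0.3142 g

n(HCl) = 0.02217 L × 0.2674 mol/L = 5.928 × 10^-3 mol
From the 1:2 ratio, n(Na2CO3) = 1/2 × 5.928 × 10^-3 = 2.964 × 10^-3 mol
mass of Na2CO3 = 2.964 × 10^-3 × 105.99 g/mol = 0.3142 g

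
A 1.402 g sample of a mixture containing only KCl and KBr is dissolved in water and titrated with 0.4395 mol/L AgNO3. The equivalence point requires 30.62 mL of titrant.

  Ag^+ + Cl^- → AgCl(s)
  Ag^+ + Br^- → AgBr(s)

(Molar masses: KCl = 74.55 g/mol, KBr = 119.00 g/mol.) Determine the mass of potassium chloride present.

n(AgNO3) = 0.03062 × 0.4395 = 0.01346 mol
Let x = n(KCl), y = n(KBr).
Titrant: 1x + 1y = 0.01346;  mass: 74.55x + 119.00y = 1.402
Solving, x = 4.487 × 10^-3 mol, y = 8.971 × 10^-3 mol
mass of KCl = 4.487 × 10^-3 × 74.55 = 0.3345 g

0.3345 g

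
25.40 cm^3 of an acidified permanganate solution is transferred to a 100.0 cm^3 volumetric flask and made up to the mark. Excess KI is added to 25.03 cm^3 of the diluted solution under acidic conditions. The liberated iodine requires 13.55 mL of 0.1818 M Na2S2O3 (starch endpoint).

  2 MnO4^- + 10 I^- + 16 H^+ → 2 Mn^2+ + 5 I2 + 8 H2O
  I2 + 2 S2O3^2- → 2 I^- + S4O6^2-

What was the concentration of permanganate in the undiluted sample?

0.07749 M

n(S2O3^2-) = 0.01355 × 0.1818 = 2.463 × 10^-3 mol
n(I2) = n(S2O3^2-)/2 = 1.232 × 10^-3 mol
From the 2:5 ratio, n(MnO4^-) in the aliquot = 2/5 × 1.232 × 10^-3 = 4.927 × 10^-4 mol
[MnO4^-]_dilute = 4.927 × 10^-4 / 0.02503 = 0.01968 mol/L
[MnO4^-]_original = 0.01968 × 100.0/25.40 = 0.07749 mol/L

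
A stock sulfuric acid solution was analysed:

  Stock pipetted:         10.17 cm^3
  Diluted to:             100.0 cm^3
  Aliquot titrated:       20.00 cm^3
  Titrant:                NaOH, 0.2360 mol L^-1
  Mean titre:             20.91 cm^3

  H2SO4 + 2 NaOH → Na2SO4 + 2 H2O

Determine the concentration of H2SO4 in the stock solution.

1.213 mol/L

n(NaOH) = 0.02091 × 0.2360 = 4.935 × 10^-3 mol
From the 1:2 ratio, n(H2SO4) in the aliquot = 1/2 × 4.935 × 10^-3 = 2.467 × 10^-3 mol
[H2SO4]_dilute = 2.467 × 10^-3 / 0.02000 = 0.1234 mol/L
Dilution factor = 100.0 / 10.17 = 9.833
[H2SO4]_stock = 0.1234 × 9.833 = 1.213 mol/L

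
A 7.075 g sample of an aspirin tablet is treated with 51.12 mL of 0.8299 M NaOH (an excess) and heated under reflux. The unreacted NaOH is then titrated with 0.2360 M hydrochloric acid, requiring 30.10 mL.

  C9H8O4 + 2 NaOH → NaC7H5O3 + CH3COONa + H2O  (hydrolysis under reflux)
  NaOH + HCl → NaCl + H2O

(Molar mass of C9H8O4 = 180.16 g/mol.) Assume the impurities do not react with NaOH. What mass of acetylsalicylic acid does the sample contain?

3.182 g

n(NaOH) added = 0.05112 × 0.8299 = 0.04242 mol
n(HCl) used in back-titration = 0.03010 × 0.2360 = 7.104 × 10^-3 mol
n(NaOH) left over = 7.104 × 10^-3 mol (1:1 ratio)
n(NaOH) consumed by analyte = 0.04242 − 7.104 × 10^-3 = 0.03532 mol
From the 1:2 ratio, n(C9H8O4) = 1/2 × 0.03532 = 0.01766 mol
mass of C9H8O4 = 0.01766 × 180.16 = 3.182 g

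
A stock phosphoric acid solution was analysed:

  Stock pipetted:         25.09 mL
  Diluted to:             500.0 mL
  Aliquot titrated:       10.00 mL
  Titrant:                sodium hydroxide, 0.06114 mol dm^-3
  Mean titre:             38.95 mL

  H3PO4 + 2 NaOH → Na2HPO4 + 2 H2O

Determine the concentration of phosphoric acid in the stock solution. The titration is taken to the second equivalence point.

n(NaOH) = 0.03895 × 0.06114 = 2.381 × 10^-3 mol
From the 1:2 ratio, n(H3PO4) in the aliquot = 1/2 × 2.381 × 10^-3 = 1.191 × 10^-3 mol
[H3PO4]_dilute = 1.191 × 10^-3 / 0.01000 = 0.1191 mol/L
Dilution factor = 500.0 / 25.09 = 19.93
[H3PO4]_stock = 0.1191 × 19.93 = 2.373 mol/L

2.373 mol/L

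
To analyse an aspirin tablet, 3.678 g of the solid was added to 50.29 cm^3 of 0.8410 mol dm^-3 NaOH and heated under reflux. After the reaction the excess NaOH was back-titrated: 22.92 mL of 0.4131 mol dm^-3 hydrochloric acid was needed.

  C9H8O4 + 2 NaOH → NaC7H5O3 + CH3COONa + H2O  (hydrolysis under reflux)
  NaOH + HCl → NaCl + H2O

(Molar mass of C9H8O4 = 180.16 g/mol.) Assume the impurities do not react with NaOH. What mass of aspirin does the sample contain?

2.957 g

n(NaOH) added = 0.05029 × 0.8410 = 0.04229 mol
n(HCl) used in back-titration = 0.02292 × 0.4131 = 9.468 × 10^-3 mol
n(NaOH) left over = 9.468 × 10^-3 mol (1:1 ratio)
n(NaOH) consumed by analyte = 0.04229 − 9.468 × 10^-3 = 0.03283 mol
From the 1:2 ratio, n(C9H8O4) = 1/2 × 0.03283 = 0.01641 mol
mass of C9H8O4 = 0.01641 × 180.16 = 2.957 g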